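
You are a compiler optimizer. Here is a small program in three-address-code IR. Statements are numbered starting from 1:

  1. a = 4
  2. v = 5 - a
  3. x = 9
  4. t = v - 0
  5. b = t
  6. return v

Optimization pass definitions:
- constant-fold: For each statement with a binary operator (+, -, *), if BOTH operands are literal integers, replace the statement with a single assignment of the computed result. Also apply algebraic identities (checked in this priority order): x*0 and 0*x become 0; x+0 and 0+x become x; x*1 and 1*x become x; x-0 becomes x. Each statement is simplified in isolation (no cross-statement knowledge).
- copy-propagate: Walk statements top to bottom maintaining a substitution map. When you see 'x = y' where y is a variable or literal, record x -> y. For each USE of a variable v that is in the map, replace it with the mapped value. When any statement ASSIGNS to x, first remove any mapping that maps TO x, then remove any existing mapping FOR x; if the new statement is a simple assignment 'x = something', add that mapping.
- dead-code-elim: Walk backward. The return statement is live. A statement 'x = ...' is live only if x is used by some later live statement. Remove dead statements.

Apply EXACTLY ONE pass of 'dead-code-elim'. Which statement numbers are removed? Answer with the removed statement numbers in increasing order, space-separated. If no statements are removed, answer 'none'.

Answer: 3 4 5

Derivation:
Backward liveness scan:
Stmt 1 'a = 4': KEEP (a is live); live-in = []
Stmt 2 'v = 5 - a': KEEP (v is live); live-in = ['a']
Stmt 3 'x = 9': DEAD (x not in live set ['v'])
Stmt 4 't = v - 0': DEAD (t not in live set ['v'])
Stmt 5 'b = t': DEAD (b not in live set ['v'])
Stmt 6 'return v': KEEP (return); live-in = ['v']
Removed statement numbers: [3, 4, 5]
Surviving IR:
  a = 4
  v = 5 - a
  return v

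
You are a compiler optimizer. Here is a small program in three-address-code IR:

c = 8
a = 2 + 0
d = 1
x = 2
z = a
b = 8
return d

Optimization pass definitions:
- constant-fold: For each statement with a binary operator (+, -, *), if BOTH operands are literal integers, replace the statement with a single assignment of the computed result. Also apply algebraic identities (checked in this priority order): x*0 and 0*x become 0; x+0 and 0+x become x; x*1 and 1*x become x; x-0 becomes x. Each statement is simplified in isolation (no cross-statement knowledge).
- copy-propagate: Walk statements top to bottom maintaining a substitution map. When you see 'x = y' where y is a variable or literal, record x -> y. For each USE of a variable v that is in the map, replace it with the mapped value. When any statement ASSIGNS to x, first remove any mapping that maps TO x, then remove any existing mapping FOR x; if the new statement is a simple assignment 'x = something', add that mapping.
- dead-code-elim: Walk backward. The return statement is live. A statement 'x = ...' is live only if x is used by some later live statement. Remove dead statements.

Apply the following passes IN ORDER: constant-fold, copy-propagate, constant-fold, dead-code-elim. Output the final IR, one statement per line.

Initial IR:
  c = 8
  a = 2 + 0
  d = 1
  x = 2
  z = a
  b = 8
  return d
After constant-fold (7 stmts):
  c = 8
  a = 2
  d = 1
  x = 2
  z = a
  b = 8
  return d
After copy-propagate (7 stmts):
  c = 8
  a = 2
  d = 1
  x = 2
  z = 2
  b = 8
  return 1
After constant-fold (7 stmts):
  c = 8
  a = 2
  d = 1
  x = 2
  z = 2
  b = 8
  return 1
After dead-code-elim (1 stmts):
  return 1

Answer: return 1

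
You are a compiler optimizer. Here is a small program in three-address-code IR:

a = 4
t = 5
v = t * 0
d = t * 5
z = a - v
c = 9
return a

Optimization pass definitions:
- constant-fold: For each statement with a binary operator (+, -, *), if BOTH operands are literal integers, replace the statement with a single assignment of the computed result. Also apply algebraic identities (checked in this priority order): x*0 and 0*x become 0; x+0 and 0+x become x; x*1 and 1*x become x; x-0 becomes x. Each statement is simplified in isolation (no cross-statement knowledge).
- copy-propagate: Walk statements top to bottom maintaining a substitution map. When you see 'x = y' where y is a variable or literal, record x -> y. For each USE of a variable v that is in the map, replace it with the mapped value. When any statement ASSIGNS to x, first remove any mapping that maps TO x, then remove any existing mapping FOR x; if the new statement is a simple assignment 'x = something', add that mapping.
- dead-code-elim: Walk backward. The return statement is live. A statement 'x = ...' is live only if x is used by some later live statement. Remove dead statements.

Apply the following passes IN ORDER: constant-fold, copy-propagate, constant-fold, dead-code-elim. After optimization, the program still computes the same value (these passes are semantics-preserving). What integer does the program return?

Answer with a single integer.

Answer: 4

Derivation:
Initial IR:
  a = 4
  t = 5
  v = t * 0
  d = t * 5
  z = a - v
  c = 9
  return a
After constant-fold (7 stmts):
  a = 4
  t = 5
  v = 0
  d = t * 5
  z = a - v
  c = 9
  return a
After copy-propagate (7 stmts):
  a = 4
  t = 5
  v = 0
  d = 5 * 5
  z = 4 - 0
  c = 9
  return 4
After constant-fold (7 stmts):
  a = 4
  t = 5
  v = 0
  d = 25
  z = 4
  c = 9
  return 4
After dead-code-elim (1 stmts):
  return 4
Evaluate:
  a = 4  =>  a = 4
  t = 5  =>  t = 5
  v = t * 0  =>  v = 0
  d = t * 5  =>  d = 25
  z = a - v  =>  z = 4
  c = 9  =>  c = 9
  return a = 4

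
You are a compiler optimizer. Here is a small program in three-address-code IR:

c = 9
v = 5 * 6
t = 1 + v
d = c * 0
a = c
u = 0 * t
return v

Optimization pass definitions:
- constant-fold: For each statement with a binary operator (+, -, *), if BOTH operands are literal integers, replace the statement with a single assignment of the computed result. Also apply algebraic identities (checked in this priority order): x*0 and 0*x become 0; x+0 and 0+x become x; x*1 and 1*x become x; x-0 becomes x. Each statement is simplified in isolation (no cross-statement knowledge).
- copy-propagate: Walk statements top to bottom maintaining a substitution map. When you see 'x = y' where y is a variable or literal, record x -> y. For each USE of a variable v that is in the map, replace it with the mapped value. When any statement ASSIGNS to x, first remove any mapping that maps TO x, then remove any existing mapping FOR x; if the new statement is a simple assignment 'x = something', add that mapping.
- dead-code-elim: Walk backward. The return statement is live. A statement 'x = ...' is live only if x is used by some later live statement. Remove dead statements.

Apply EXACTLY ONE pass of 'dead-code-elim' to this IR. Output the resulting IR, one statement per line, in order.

Answer: v = 5 * 6
return v

Derivation:
Applying dead-code-elim statement-by-statement:
  [7] return v  -> KEEP (return); live=['v']
  [6] u = 0 * t  -> DEAD (u not live)
  [5] a = c  -> DEAD (a not live)
  [4] d = c * 0  -> DEAD (d not live)
  [3] t = 1 + v  -> DEAD (t not live)
  [2] v = 5 * 6  -> KEEP; live=[]
  [1] c = 9  -> DEAD (c not live)
Result (2 stmts):
  v = 5 * 6
  return v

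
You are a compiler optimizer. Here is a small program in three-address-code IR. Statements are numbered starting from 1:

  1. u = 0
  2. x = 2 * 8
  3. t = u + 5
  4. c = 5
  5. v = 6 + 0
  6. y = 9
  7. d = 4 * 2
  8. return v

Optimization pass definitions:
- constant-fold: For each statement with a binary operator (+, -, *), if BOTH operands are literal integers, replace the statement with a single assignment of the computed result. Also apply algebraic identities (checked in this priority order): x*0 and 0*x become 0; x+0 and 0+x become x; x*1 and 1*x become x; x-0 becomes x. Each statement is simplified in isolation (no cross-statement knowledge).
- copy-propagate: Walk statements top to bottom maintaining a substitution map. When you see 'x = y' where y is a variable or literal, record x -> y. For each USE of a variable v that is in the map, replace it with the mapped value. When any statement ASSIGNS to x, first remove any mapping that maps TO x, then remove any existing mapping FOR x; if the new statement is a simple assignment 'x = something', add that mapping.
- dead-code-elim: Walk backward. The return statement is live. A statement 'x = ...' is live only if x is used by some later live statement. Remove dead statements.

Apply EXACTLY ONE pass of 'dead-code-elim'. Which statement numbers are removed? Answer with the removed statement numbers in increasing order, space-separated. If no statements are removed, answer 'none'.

Backward liveness scan:
Stmt 1 'u = 0': DEAD (u not in live set [])
Stmt 2 'x = 2 * 8': DEAD (x not in live set [])
Stmt 3 't = u + 5': DEAD (t not in live set [])
Stmt 4 'c = 5': DEAD (c not in live set [])
Stmt 5 'v = 6 + 0': KEEP (v is live); live-in = []
Stmt 6 'y = 9': DEAD (y not in live set ['v'])
Stmt 7 'd = 4 * 2': DEAD (d not in live set ['v'])
Stmt 8 'return v': KEEP (return); live-in = ['v']
Removed statement numbers: [1, 2, 3, 4, 6, 7]
Surviving IR:
  v = 6 + 0
  return v

Answer: 1 2 3 4 6 7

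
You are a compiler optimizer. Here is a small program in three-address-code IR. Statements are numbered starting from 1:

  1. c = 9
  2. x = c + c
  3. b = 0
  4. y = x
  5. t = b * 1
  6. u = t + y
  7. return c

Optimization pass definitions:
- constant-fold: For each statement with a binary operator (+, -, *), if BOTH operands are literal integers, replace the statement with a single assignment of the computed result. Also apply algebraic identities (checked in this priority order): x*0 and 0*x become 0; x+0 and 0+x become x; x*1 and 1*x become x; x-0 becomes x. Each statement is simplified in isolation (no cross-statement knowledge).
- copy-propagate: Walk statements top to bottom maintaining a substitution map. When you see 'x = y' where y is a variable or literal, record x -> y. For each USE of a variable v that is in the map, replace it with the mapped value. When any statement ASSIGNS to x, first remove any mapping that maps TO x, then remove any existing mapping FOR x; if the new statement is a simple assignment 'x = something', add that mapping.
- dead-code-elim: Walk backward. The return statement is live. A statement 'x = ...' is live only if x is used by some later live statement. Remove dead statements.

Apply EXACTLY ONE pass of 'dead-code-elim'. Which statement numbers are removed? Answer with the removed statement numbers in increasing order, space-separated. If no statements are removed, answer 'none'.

Backward liveness scan:
Stmt 1 'c = 9': KEEP (c is live); live-in = []
Stmt 2 'x = c + c': DEAD (x not in live set ['c'])
Stmt 3 'b = 0': DEAD (b not in live set ['c'])
Stmt 4 'y = x': DEAD (y not in live set ['c'])
Stmt 5 't = b * 1': DEAD (t not in live set ['c'])
Stmt 6 'u = t + y': DEAD (u not in live set ['c'])
Stmt 7 'return c': KEEP (return); live-in = ['c']
Removed statement numbers: [2, 3, 4, 5, 6]
Surviving IR:
  c = 9
  return c

Answer: 2 3 4 5 6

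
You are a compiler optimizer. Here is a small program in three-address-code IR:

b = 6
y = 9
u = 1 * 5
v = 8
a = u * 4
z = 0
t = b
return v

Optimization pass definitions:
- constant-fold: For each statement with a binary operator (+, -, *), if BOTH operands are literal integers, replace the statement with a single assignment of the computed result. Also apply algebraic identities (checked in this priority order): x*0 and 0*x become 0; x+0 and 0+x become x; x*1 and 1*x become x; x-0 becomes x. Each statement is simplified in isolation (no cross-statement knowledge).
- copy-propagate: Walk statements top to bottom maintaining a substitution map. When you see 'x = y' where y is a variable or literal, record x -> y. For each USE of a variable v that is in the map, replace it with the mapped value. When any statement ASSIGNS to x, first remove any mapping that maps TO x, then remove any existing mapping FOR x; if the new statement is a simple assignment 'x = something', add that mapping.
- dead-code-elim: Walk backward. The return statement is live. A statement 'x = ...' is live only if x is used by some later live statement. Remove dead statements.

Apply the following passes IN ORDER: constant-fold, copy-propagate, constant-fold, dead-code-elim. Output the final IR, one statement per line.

Answer: return 8

Derivation:
Initial IR:
  b = 6
  y = 9
  u = 1 * 5
  v = 8
  a = u * 4
  z = 0
  t = b
  return v
After constant-fold (8 stmts):
  b = 6
  y = 9
  u = 5
  v = 8
  a = u * 4
  z = 0
  t = b
  return v
After copy-propagate (8 stmts):
  b = 6
  y = 9
  u = 5
  v = 8
  a = 5 * 4
  z = 0
  t = 6
  return 8
After constant-fold (8 stmts):
  b = 6
  y = 9
  u = 5
  v = 8
  a = 20
  z = 0
  t = 6
  return 8
After dead-code-elim (1 stmts):
  return 8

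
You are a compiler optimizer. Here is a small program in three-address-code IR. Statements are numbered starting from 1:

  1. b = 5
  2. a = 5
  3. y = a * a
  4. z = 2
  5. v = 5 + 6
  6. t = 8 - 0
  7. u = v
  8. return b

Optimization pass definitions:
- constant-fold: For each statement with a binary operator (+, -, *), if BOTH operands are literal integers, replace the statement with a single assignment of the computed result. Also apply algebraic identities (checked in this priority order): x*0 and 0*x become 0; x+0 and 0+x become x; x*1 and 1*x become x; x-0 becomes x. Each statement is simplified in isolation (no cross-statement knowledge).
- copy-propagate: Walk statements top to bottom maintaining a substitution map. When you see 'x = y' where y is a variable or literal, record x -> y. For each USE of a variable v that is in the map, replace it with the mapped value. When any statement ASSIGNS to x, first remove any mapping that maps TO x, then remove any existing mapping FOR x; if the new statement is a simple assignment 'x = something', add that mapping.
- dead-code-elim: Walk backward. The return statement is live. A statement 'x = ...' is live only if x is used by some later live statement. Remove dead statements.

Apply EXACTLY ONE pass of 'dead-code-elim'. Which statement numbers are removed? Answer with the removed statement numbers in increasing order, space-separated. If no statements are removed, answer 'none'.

Backward liveness scan:
Stmt 1 'b = 5': KEEP (b is live); live-in = []
Stmt 2 'a = 5': DEAD (a not in live set ['b'])
Stmt 3 'y = a * a': DEAD (y not in live set ['b'])
Stmt 4 'z = 2': DEAD (z not in live set ['b'])
Stmt 5 'v = 5 + 6': DEAD (v not in live set ['b'])
Stmt 6 't = 8 - 0': DEAD (t not in live set ['b'])
Stmt 7 'u = v': DEAD (u not in live set ['b'])
Stmt 8 'return b': KEEP (return); live-in = ['b']
Removed statement numbers: [2, 3, 4, 5, 6, 7]
Surviving IR:
  b = 5
  return b

Answer: 2 3 4 5 6 7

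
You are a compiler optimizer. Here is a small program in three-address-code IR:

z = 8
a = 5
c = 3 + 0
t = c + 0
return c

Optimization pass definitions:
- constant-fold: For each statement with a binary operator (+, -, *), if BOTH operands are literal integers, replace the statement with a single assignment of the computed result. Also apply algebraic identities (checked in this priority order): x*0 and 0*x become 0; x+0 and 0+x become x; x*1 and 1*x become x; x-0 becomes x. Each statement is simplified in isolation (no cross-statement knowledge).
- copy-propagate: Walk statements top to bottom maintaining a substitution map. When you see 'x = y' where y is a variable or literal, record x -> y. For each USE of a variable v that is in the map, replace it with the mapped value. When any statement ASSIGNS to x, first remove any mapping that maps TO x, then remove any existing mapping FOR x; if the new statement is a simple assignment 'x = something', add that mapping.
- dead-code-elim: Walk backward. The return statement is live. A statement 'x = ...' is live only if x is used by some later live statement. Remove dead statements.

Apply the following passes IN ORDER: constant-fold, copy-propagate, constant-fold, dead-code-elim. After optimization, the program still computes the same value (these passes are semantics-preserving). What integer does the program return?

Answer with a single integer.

Initial IR:
  z = 8
  a = 5
  c = 3 + 0
  t = c + 0
  return c
After constant-fold (5 stmts):
  z = 8
  a = 5
  c = 3
  t = c
  return c
After copy-propagate (5 stmts):
  z = 8
  a = 5
  c = 3
  t = 3
  return 3
After constant-fold (5 stmts):
  z = 8
  a = 5
  c = 3
  t = 3
  return 3
After dead-code-elim (1 stmts):
  return 3
Evaluate:
  z = 8  =>  z = 8
  a = 5  =>  a = 5
  c = 3 + 0  =>  c = 3
  t = c + 0  =>  t = 3
  return c = 3

Answer: 3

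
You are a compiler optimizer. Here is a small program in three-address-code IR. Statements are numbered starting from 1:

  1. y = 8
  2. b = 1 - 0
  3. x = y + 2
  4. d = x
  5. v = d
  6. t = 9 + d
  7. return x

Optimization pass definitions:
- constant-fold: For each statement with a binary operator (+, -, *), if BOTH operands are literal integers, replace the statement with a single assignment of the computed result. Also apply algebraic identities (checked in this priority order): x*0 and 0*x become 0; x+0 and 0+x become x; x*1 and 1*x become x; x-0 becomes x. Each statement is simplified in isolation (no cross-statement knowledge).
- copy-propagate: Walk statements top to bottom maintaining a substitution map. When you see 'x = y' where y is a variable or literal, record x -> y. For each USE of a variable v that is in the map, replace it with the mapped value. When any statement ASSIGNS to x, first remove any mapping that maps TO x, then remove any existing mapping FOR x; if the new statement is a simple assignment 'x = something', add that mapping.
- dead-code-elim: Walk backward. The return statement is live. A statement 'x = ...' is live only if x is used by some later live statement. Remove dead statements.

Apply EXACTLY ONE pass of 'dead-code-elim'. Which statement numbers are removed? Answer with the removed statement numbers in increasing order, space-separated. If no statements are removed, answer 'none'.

Backward liveness scan:
Stmt 1 'y = 8': KEEP (y is live); live-in = []
Stmt 2 'b = 1 - 0': DEAD (b not in live set ['y'])
Stmt 3 'x = y + 2': KEEP (x is live); live-in = ['y']
Stmt 4 'd = x': DEAD (d not in live set ['x'])
Stmt 5 'v = d': DEAD (v not in live set ['x'])
Stmt 6 't = 9 + d': DEAD (t not in live set ['x'])
Stmt 7 'return x': KEEP (return); live-in = ['x']
Removed statement numbers: [2, 4, 5, 6]
Surviving IR:
  y = 8
  x = y + 2
  return x

Answer: 2 4 5 6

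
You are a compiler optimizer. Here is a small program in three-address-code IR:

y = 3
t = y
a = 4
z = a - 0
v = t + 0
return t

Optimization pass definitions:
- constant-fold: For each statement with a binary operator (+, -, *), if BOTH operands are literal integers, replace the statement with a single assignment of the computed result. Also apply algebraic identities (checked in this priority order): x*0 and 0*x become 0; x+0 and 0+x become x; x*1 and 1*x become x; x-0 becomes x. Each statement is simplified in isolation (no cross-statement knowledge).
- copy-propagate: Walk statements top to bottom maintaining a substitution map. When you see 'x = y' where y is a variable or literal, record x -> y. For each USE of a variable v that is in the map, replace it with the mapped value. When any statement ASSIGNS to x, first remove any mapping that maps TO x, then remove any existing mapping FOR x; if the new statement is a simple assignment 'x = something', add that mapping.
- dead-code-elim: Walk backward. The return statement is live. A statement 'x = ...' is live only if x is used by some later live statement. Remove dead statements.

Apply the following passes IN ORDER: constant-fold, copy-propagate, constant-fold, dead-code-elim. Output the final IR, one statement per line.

Answer: return 3

Derivation:
Initial IR:
  y = 3
  t = y
  a = 4
  z = a - 0
  v = t + 0
  return t
After constant-fold (6 stmts):
  y = 3
  t = y
  a = 4
  z = a
  v = t
  return t
After copy-propagate (6 stmts):
  y = 3
  t = 3
  a = 4
  z = 4
  v = 3
  return 3
After constant-fold (6 stmts):
  y = 3
  t = 3
  a = 4
  z = 4
  v = 3
  return 3
After dead-code-elim (1 stmts):
  return 3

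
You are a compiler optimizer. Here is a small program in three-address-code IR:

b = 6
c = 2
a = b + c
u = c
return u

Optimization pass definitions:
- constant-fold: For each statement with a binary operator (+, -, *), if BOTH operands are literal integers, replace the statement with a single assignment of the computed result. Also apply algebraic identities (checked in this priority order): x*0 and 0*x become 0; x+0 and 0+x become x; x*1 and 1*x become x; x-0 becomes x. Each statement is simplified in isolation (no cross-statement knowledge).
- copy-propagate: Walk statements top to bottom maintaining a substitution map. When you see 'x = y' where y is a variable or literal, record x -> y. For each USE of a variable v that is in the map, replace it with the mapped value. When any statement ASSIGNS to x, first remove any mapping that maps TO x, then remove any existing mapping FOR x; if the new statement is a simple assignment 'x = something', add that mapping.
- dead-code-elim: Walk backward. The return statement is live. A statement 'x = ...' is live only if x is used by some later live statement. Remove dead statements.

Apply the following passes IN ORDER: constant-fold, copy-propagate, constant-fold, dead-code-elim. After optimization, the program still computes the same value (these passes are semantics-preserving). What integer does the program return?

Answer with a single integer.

Answer: 2

Derivation:
Initial IR:
  b = 6
  c = 2
  a = b + c
  u = c
  return u
After constant-fold (5 stmts):
  b = 6
  c = 2
  a = b + c
  u = c
  return u
After copy-propagate (5 stmts):
  b = 6
  c = 2
  a = 6 + 2
  u = 2
  return 2
After constant-fold (5 stmts):
  b = 6
  c = 2
  a = 8
  u = 2
  return 2
After dead-code-elim (1 stmts):
  return 2
Evaluate:
  b = 6  =>  b = 6
  c = 2  =>  c = 2
  a = b + c  =>  a = 8
  u = c  =>  u = 2
  return u = 2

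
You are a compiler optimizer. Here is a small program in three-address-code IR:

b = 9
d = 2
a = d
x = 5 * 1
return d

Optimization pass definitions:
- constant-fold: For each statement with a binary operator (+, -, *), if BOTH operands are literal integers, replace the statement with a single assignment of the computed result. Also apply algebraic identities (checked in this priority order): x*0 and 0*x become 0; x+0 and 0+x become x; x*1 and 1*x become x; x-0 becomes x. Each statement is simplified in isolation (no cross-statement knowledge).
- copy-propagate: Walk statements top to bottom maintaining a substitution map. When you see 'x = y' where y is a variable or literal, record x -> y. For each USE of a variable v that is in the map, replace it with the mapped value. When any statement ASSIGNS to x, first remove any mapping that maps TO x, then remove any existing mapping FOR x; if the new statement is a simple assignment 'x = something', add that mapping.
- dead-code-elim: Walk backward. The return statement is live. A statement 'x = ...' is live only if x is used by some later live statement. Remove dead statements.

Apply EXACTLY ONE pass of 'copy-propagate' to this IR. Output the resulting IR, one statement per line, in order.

Answer: b = 9
d = 2
a = 2
x = 5 * 1
return 2

Derivation:
Applying copy-propagate statement-by-statement:
  [1] b = 9  (unchanged)
  [2] d = 2  (unchanged)
  [3] a = d  -> a = 2
  [4] x = 5 * 1  (unchanged)
  [5] return d  -> return 2
Result (5 stmts):
  b = 9
  d = 2
  a = 2
  x = 5 * 1
  return 2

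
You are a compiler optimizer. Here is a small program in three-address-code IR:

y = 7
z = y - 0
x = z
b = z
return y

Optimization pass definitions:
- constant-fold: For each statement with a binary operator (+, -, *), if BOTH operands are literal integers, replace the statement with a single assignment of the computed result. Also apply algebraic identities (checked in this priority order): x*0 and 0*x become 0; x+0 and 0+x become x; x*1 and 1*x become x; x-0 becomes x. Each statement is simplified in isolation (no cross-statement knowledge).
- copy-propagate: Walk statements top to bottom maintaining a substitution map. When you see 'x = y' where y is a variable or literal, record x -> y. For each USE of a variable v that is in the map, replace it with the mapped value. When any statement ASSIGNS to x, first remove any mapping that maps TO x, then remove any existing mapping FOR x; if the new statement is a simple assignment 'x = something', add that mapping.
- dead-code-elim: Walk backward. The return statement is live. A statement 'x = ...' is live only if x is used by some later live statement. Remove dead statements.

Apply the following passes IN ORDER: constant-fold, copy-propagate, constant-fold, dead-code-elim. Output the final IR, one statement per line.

Initial IR:
  y = 7
  z = y - 0
  x = z
  b = z
  return y
After constant-fold (5 stmts):
  y = 7
  z = y
  x = z
  b = z
  return y
After copy-propagate (5 stmts):
  y = 7
  z = 7
  x = 7
  b = 7
  return 7
After constant-fold (5 stmts):
  y = 7
  z = 7
  x = 7
  b = 7
  return 7
After dead-code-elim (1 stmts):
  return 7

Answer: return 7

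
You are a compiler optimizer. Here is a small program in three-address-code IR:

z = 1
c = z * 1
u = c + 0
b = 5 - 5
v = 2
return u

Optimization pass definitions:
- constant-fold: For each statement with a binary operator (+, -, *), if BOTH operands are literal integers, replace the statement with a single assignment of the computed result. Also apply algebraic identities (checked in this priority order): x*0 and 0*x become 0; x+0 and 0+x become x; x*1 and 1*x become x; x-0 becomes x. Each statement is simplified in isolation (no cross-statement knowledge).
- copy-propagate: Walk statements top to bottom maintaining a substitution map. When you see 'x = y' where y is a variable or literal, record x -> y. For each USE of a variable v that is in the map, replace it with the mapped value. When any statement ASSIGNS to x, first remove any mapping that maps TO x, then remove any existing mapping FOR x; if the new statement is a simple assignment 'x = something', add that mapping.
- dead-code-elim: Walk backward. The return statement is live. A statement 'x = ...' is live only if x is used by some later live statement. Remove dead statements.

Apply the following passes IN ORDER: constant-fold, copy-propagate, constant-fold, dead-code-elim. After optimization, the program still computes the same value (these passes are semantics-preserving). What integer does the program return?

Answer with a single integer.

Answer: 1

Derivation:
Initial IR:
  z = 1
  c = z * 1
  u = c + 0
  b = 5 - 5
  v = 2
  return u
After constant-fold (6 stmts):
  z = 1
  c = z
  u = c
  b = 0
  v = 2
  return u
After copy-propagate (6 stmts):
  z = 1
  c = 1
  u = 1
  b = 0
  v = 2
  return 1
After constant-fold (6 stmts):
  z = 1
  c = 1
  u = 1
  b = 0
  v = 2
  return 1
After dead-code-elim (1 stmts):
  return 1
Evaluate:
  z = 1  =>  z = 1
  c = z * 1  =>  c = 1
  u = c + 0  =>  u = 1
  b = 5 - 5  =>  b = 0
  v = 2  =>  v = 2
  return u = 1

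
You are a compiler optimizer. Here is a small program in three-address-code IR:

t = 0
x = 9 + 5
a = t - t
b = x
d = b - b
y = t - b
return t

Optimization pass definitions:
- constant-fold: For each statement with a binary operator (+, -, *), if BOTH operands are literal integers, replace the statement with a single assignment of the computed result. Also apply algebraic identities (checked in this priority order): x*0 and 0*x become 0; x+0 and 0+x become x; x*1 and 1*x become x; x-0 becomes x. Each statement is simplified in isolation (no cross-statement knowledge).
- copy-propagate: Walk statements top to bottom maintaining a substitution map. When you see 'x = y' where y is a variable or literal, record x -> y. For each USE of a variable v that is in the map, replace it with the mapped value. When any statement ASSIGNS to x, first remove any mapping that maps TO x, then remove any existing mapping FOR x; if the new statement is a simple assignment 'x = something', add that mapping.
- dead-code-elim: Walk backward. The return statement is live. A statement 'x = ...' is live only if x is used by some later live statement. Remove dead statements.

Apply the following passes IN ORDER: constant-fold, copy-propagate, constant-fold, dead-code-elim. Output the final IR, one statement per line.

Initial IR:
  t = 0
  x = 9 + 5
  a = t - t
  b = x
  d = b - b
  y = t - b
  return t
After constant-fold (7 stmts):
  t = 0
  x = 14
  a = t - t
  b = x
  d = b - b
  y = t - b
  return t
After copy-propagate (7 stmts):
  t = 0
  x = 14
  a = 0 - 0
  b = 14
  d = 14 - 14
  y = 0 - 14
  return 0
After constant-fold (7 stmts):
  t = 0
  x = 14
  a = 0
  b = 14
  d = 0
  y = -14
  return 0
After dead-code-elim (1 stmts):
  return 0

Answer: return 0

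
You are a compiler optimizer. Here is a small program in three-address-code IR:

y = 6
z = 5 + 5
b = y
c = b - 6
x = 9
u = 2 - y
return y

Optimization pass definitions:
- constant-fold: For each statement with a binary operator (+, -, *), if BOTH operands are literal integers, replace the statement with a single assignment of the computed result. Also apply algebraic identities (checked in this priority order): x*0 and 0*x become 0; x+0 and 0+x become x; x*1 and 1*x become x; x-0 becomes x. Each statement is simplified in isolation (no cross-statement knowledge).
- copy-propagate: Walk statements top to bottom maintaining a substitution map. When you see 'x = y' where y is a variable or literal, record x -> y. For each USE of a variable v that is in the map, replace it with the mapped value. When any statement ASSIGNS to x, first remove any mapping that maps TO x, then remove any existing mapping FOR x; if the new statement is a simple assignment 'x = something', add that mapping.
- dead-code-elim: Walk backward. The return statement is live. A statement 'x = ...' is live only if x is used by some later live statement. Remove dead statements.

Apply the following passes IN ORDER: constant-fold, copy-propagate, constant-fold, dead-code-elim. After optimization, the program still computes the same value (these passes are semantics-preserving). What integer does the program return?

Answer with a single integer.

Initial IR:
  y = 6
  z = 5 + 5
  b = y
  c = b - 6
  x = 9
  u = 2 - y
  return y
After constant-fold (7 stmts):
  y = 6
  z = 10
  b = y
  c = b - 6
  x = 9
  u = 2 - y
  return y
After copy-propagate (7 stmts):
  y = 6
  z = 10
  b = 6
  c = 6 - 6
  x = 9
  u = 2 - 6
  return 6
After constant-fold (7 stmts):
  y = 6
  z = 10
  b = 6
  c = 0
  x = 9
  u = -4
  return 6
After dead-code-elim (1 stmts):
  return 6
Evaluate:
  y = 6  =>  y = 6
  z = 5 + 5  =>  z = 10
  b = y  =>  b = 6
  c = b - 6  =>  c = 0
  x = 9  =>  x = 9
  u = 2 - y  =>  u = -4
  return y = 6

Answer: 6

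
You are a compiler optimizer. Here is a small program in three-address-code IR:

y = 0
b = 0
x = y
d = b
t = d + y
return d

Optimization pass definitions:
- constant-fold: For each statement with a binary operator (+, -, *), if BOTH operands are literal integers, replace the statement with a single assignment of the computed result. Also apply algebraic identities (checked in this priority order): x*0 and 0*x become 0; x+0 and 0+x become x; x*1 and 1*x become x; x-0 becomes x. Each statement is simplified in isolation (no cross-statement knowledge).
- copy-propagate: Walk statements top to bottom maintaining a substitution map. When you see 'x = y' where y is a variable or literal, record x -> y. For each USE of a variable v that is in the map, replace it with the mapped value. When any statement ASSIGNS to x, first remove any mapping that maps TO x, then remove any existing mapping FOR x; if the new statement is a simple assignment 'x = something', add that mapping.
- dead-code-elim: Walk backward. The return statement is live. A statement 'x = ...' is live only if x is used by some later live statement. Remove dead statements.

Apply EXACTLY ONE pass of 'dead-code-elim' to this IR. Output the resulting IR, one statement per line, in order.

Answer: b = 0
d = b
return d

Derivation:
Applying dead-code-elim statement-by-statement:
  [6] return d  -> KEEP (return); live=['d']
  [5] t = d + y  -> DEAD (t not live)
  [4] d = b  -> KEEP; live=['b']
  [3] x = y  -> DEAD (x not live)
  [2] b = 0  -> KEEP; live=[]
  [1] y = 0  -> DEAD (y not live)
Result (3 stmts):
  b = 0
  d = b
  return d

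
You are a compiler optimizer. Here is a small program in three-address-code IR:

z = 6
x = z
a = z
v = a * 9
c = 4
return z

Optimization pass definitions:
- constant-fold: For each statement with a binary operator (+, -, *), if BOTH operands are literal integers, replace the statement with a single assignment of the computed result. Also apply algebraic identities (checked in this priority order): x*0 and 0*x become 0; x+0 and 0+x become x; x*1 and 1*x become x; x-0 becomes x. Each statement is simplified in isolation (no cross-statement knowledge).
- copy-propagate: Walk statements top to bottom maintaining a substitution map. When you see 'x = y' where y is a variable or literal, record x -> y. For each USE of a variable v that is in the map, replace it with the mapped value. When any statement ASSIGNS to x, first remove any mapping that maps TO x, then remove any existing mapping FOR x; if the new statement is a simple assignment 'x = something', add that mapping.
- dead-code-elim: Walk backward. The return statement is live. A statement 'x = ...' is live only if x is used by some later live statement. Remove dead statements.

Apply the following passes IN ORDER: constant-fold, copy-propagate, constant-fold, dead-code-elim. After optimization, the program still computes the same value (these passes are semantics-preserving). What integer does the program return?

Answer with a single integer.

Initial IR:
  z = 6
  x = z
  a = z
  v = a * 9
  c = 4
  return z
After constant-fold (6 stmts):
  z = 6
  x = z
  a = z
  v = a * 9
  c = 4
  return z
After copy-propagate (6 stmts):
  z = 6
  x = 6
  a = 6
  v = 6 * 9
  c = 4
  return 6
After constant-fold (6 stmts):
  z = 6
  x = 6
  a = 6
  v = 54
  c = 4
  return 6
After dead-code-elim (1 stmts):
  return 6
Evaluate:
  z = 6  =>  z = 6
  x = z  =>  x = 6
  a = z  =>  a = 6
  v = a * 9  =>  v = 54
  c = 4  =>  c = 4
  return z = 6

Answer: 6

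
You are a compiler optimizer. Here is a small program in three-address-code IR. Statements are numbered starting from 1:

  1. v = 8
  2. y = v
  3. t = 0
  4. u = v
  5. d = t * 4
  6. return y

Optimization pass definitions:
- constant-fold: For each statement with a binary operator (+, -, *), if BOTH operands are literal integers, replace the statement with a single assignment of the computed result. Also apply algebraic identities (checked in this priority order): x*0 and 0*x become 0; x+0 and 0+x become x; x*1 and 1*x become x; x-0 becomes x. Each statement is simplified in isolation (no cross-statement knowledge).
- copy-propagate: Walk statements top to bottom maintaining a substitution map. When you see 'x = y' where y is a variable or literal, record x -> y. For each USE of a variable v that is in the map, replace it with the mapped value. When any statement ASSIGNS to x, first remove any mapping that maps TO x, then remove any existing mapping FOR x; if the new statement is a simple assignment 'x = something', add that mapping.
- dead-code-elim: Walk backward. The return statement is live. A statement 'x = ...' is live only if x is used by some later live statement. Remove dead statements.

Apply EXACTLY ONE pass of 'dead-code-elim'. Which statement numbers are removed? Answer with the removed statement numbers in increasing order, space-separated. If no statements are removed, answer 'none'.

Backward liveness scan:
Stmt 1 'v = 8': KEEP (v is live); live-in = []
Stmt 2 'y = v': KEEP (y is live); live-in = ['v']
Stmt 3 't = 0': DEAD (t not in live set ['y'])
Stmt 4 'u = v': DEAD (u not in live set ['y'])
Stmt 5 'd = t * 4': DEAD (d not in live set ['y'])
Stmt 6 'return y': KEEP (return); live-in = ['y']
Removed statement numbers: [3, 4, 5]
Surviving IR:
  v = 8
  y = v
  return y

Answer: 3 4 5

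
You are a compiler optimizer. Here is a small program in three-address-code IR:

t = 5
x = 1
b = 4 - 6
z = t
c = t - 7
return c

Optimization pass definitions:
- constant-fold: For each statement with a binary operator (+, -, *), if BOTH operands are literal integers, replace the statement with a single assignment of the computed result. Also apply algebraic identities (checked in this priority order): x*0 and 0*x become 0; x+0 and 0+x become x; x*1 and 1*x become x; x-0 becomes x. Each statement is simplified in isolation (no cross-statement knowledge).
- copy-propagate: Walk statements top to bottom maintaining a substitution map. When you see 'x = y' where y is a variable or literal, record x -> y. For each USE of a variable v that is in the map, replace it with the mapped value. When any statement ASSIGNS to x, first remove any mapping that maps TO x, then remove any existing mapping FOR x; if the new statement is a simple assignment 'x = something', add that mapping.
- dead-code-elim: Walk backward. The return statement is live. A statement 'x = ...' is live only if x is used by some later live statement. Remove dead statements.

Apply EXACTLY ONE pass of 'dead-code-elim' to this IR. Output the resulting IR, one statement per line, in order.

Applying dead-code-elim statement-by-statement:
  [6] return c  -> KEEP (return); live=['c']
  [5] c = t - 7  -> KEEP; live=['t']
  [4] z = t  -> DEAD (z not live)
  [3] b = 4 - 6  -> DEAD (b not live)
  [2] x = 1  -> DEAD (x not live)
  [1] t = 5  -> KEEP; live=[]
Result (3 stmts):
  t = 5
  c = t - 7
  return c

Answer: t = 5
c = t - 7
return c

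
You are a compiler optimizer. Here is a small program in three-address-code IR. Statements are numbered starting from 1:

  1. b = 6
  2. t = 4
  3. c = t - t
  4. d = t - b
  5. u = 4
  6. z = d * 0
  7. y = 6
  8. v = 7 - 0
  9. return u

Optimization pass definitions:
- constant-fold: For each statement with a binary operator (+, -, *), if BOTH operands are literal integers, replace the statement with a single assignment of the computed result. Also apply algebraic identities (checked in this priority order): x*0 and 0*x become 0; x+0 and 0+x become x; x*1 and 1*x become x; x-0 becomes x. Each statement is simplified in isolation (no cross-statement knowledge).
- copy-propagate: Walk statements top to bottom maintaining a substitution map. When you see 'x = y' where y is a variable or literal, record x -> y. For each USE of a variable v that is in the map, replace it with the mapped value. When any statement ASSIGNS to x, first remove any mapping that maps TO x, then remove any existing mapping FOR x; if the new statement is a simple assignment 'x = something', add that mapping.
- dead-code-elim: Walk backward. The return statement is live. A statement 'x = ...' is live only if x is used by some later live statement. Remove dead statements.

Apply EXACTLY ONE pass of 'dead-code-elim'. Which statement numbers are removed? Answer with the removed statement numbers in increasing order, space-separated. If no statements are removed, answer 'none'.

Backward liveness scan:
Stmt 1 'b = 6': DEAD (b not in live set [])
Stmt 2 't = 4': DEAD (t not in live set [])
Stmt 3 'c = t - t': DEAD (c not in live set [])
Stmt 4 'd = t - b': DEAD (d not in live set [])
Stmt 5 'u = 4': KEEP (u is live); live-in = []
Stmt 6 'z = d * 0': DEAD (z not in live set ['u'])
Stmt 7 'y = 6': DEAD (y not in live set ['u'])
Stmt 8 'v = 7 - 0': DEAD (v not in live set ['u'])
Stmt 9 'return u': KEEP (return); live-in = ['u']
Removed statement numbers: [1, 2, 3, 4, 6, 7, 8]
Surviving IR:
  u = 4
  return u

Answer: 1 2 3 4 6 7 8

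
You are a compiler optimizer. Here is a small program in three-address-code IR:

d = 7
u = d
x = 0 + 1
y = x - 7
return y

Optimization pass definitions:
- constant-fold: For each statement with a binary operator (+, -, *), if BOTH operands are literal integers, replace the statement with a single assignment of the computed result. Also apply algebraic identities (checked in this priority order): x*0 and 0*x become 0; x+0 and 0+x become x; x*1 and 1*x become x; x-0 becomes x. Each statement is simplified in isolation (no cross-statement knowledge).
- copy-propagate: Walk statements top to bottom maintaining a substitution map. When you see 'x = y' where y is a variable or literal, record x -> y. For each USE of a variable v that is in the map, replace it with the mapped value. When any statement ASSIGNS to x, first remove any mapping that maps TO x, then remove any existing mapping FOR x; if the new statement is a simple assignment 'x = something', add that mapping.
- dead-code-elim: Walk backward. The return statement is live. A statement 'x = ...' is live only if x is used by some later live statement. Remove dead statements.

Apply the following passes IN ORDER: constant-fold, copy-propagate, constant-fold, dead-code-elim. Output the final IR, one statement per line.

Initial IR:
  d = 7
  u = d
  x = 0 + 1
  y = x - 7
  return y
After constant-fold (5 stmts):
  d = 7
  u = d
  x = 1
  y = x - 7
  return y
After copy-propagate (5 stmts):
  d = 7
  u = 7
  x = 1
  y = 1 - 7
  return y
After constant-fold (5 stmts):
  d = 7
  u = 7
  x = 1
  y = -6
  return y
After dead-code-elim (2 stmts):
  y = -6
  return y

Answer: y = -6
return y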